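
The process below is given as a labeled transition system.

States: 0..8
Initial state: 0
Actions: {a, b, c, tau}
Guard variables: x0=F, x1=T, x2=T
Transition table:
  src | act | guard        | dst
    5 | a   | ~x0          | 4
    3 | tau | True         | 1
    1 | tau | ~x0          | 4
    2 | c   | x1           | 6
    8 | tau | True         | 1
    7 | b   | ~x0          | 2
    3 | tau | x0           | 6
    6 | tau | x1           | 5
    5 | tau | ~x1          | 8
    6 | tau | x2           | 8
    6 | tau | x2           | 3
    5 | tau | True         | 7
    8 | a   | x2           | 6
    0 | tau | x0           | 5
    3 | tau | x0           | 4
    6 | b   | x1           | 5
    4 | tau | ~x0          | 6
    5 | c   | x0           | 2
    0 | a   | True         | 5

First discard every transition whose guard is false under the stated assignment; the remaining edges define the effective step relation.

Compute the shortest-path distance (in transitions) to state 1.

Answer: 5

Trace:
Breadth-first toward 1:
  L0 = {0}
  L1 = {5}
  L2 = {4,7}
  L3 = {2,6}
  L4 = {3,8}
  L5 = {1}
depth(1)=5, e.g. a·a·tau·tau·tau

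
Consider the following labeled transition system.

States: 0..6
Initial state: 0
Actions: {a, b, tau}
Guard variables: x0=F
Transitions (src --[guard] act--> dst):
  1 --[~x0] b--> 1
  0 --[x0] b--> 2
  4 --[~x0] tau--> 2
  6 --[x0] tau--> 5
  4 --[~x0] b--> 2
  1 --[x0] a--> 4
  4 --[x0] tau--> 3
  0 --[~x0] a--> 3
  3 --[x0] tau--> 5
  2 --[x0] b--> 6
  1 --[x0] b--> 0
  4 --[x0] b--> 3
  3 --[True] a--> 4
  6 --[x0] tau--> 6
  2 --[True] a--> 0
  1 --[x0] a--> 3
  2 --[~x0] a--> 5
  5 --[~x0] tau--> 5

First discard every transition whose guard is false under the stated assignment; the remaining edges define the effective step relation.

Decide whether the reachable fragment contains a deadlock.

Answer: DEADLOCK-FREE

Trace:
Reach set: {0,2,3,4,5}
  0: a→3  [1 out]
  2: a→0  a→5  [2 out]
  3: a→4  [1 out]
  4: b→2  tau→2  [2 out]
  5: tau→5  [1 out]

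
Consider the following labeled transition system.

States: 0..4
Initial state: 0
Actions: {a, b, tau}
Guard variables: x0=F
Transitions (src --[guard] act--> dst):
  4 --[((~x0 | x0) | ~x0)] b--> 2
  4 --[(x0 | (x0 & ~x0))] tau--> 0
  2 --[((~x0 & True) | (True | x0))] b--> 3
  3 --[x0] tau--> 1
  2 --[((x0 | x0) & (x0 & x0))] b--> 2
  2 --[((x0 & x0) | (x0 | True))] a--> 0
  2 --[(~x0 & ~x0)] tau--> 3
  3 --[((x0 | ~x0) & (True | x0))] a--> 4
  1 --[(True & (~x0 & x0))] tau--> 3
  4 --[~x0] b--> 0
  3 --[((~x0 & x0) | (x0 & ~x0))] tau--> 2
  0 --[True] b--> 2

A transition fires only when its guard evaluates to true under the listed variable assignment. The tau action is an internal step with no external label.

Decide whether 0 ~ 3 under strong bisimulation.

Bisimulation quotient by refinement:
  round 0: {{0,1,2,3,4}}
  round 1: {{0,4},{1},{2},{3}}
  round 2: {{0},{1},{2},{3},{4}}
Fixed point at round 3; 5 class(es).
class of 0: {0}; class of 3: {3}

Answer: NOT BISIMILAR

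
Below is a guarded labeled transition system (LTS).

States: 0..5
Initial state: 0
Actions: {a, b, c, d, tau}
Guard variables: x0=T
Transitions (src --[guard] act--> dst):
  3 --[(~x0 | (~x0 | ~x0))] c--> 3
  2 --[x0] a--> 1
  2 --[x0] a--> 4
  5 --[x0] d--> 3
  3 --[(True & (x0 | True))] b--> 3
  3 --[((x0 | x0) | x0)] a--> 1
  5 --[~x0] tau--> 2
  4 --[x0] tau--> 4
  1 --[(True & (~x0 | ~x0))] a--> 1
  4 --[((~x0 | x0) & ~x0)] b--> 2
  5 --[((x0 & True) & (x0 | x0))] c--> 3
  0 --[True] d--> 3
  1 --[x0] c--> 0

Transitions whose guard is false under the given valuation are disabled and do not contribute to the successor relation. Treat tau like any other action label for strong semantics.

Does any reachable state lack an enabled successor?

Answer: DEADLOCK-FREE

Analysis:
Reach set: {0,1,3}
  0: d→3  [deg 1]
  1: c→0  [deg 1]
  3: a→1  b→3  [deg 2]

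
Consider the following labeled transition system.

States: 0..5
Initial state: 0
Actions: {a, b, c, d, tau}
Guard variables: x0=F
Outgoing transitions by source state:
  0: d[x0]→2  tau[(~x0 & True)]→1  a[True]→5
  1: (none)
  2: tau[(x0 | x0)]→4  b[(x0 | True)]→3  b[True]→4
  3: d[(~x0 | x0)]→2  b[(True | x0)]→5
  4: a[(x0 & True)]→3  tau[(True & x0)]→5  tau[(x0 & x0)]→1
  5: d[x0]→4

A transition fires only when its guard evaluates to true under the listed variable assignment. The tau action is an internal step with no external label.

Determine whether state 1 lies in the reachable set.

After dropping false guards: 6 live edges.
Layer 0: {0}
Layer 1: {1,5}  total {0,1,5}
Reachable = {0,1,5}
trace reaching 1: tau

Answer: REACHABLE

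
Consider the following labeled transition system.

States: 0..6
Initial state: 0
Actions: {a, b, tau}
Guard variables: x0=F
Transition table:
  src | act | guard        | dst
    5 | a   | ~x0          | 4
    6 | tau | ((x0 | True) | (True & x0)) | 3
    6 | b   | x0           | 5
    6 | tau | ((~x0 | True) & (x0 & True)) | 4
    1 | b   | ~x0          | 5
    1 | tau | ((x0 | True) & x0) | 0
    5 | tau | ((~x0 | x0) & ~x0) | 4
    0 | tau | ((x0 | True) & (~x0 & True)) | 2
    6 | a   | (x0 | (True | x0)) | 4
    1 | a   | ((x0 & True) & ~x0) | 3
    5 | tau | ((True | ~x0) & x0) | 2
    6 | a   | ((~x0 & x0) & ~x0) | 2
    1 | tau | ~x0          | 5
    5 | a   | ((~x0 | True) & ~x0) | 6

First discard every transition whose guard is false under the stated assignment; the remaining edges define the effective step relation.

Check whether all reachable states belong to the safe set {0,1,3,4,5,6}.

Answer: INVARIANT VIOLATED at state 2

Trace:
Inv-set: {0,1,3,4,5,6}
Reach set: {0,2}
  0: ok
  2: outside
counterexample path to 2: tau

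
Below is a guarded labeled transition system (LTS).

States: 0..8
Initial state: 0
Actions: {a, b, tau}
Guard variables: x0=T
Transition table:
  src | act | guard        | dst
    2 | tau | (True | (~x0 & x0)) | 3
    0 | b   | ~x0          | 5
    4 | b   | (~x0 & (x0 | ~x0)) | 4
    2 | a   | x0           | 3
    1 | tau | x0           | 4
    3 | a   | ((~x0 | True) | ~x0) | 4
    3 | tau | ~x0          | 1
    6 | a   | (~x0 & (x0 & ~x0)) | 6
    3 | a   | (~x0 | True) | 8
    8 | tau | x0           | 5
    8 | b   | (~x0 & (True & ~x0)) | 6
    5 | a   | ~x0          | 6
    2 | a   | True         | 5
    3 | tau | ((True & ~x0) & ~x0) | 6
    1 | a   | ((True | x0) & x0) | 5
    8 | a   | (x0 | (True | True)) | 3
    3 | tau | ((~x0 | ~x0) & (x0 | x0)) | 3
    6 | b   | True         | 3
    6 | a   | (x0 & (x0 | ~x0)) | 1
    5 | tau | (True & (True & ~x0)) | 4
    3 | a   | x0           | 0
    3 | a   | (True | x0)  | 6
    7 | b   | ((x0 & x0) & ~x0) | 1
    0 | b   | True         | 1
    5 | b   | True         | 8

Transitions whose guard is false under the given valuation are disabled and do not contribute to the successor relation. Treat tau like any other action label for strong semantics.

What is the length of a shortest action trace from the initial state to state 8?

BFS to 8:
  depth 0: {0}
  depth 1: {1}
  depth 2: {4,5}
  depth 3: {8}
8 enters at depth 3; path b·a·b

Answer: 3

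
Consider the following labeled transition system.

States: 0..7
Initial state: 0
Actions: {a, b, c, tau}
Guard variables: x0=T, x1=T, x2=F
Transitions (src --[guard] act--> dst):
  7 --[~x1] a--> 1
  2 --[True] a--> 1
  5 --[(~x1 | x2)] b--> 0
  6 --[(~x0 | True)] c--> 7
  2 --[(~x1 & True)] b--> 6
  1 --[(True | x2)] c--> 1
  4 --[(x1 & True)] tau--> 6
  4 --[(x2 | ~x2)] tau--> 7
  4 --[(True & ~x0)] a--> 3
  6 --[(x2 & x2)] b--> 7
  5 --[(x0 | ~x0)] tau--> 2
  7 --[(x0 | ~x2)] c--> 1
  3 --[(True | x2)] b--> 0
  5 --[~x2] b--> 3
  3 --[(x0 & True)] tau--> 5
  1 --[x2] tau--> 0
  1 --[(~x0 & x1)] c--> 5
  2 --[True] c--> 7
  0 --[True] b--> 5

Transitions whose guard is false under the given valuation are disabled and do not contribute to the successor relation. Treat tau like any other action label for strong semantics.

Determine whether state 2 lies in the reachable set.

Answer: REACHABLE

Trace:
After dropping false guards: 12 live edges.
L0 = {0}
L1 = {5}  now seen {0,5}
L2 = {2,3}  now seen {0,2,3,5}
L3 = {1,7}  now seen {0,1,2,3,5,7}
Reach set: {0,1,2,3,5,7}
Path to 2: b·tau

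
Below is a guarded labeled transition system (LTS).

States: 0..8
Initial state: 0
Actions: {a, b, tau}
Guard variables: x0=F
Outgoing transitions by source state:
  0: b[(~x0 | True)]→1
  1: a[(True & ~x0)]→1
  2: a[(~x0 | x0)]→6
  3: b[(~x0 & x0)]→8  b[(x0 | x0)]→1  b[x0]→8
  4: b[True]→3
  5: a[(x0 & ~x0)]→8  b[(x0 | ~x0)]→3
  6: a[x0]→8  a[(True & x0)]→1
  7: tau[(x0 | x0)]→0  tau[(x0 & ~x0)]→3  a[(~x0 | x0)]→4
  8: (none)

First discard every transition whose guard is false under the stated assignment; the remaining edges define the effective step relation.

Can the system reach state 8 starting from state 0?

After dropping false guards: 6 live edges.
L0 = {0}
L1 = {1}  cumulative {0,1}
R = {0,1}

Answer: UNREACHABLE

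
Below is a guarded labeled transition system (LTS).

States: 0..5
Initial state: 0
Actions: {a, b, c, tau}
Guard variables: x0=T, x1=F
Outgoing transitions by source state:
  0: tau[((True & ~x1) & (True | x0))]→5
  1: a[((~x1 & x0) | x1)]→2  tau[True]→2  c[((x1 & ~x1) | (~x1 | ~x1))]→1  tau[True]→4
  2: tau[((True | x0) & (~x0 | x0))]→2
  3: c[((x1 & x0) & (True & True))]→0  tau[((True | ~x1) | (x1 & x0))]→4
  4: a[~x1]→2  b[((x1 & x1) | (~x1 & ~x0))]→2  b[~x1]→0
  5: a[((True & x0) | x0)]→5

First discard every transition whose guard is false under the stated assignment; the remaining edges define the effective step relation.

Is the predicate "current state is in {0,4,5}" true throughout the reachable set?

Answer: INVARIANT HOLDS

Analysis:
Safe = {0,4,5}
Reach set: {0,5}
  0: safe
  5: safe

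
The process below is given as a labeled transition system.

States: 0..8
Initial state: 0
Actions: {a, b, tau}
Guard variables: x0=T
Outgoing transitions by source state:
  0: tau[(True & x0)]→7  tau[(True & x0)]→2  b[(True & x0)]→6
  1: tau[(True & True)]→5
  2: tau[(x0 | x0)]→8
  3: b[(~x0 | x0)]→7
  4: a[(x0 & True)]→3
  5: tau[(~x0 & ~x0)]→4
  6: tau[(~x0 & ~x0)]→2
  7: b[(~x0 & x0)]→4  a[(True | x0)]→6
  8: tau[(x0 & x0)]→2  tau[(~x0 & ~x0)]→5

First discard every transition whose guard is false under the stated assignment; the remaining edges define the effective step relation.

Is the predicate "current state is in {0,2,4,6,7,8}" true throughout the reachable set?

Answer: INVARIANT HOLDS

Working:
Safe = {0,2,4,6,7,8}
Reach set: {0,2,6,7,8}
  0: safe
  2: safe
  6: safe
  7: safe
  8: safe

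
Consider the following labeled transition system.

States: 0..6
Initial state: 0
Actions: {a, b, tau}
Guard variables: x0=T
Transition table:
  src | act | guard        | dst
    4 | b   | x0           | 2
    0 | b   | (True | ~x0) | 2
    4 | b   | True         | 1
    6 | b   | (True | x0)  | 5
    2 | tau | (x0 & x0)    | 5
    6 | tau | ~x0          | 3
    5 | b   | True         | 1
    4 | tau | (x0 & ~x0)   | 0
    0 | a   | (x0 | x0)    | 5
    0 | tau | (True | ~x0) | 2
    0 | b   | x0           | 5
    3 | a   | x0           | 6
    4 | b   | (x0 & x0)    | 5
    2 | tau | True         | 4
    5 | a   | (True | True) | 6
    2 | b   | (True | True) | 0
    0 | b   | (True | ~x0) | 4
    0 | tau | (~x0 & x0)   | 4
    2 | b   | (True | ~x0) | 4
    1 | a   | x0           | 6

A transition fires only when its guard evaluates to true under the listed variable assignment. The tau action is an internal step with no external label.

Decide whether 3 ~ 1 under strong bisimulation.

Answer: BISIMILAR

Analysis:
Refine partition for ~:
  π0 = {{0,1,2,3,4,5,6}}
  π1 = {{0},{1,3},{2},{4,6},{5}}
  π2 = {{0},{1,3},{2},{4},{5},{6}}
Fixed point at round 3; 6 class(es).
3∈{1,3}, 1∈{1,3}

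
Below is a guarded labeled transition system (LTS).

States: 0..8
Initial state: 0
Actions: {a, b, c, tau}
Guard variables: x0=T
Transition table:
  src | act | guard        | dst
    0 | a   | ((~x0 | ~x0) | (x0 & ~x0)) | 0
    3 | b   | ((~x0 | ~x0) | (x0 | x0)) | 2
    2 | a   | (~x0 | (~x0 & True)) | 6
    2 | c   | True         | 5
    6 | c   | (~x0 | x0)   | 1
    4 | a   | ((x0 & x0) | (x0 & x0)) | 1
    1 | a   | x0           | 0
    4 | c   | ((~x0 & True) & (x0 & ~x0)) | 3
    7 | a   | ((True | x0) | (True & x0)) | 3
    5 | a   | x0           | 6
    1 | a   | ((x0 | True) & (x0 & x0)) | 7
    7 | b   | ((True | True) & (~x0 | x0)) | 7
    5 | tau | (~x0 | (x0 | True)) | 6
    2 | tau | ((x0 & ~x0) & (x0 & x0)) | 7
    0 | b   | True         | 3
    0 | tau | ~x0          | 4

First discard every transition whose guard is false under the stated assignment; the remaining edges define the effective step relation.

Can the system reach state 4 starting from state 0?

Guard filter leaves 11 enabled edge(s).
Layer 0: {0}
Layer 1: {3}  cumulative {0,3}
Layer 2: {2}  cumulative {0,2,3}
Layer 3: {5}  cumulative {0,2,3,5}
Layer 4: {6}  cumulative {0,2,3,5,6}
Layer 5: {1}  cumulative {0,1,2,3,5,6}
Layer 6: {7}  cumulative {0,1,2,3,5,6,7}
R = {0,1,2,3,5,6,7}

Answer: UNREACHABLE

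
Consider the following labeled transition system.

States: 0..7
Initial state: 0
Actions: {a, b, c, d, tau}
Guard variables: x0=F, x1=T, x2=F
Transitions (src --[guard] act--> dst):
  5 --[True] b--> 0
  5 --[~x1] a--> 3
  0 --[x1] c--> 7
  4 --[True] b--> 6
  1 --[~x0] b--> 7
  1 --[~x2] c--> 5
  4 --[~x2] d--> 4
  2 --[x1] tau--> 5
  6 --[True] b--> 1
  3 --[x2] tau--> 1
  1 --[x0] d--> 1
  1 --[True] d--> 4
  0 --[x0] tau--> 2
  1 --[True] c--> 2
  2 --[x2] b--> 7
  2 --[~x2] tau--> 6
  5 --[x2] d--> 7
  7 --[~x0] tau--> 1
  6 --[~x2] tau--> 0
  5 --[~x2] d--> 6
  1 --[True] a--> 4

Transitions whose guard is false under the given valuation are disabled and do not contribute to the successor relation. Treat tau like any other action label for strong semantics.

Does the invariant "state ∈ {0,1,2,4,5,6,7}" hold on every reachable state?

Allowed set {0,1,2,4,5,6,7}
R = {0,1,2,4,5,6,7}
  0: ✓
  1: ✓
  2: ✓
  4: ✓
  5: ✓
  6: ✓
  7: ✓

Answer: INVARIANT HOLDS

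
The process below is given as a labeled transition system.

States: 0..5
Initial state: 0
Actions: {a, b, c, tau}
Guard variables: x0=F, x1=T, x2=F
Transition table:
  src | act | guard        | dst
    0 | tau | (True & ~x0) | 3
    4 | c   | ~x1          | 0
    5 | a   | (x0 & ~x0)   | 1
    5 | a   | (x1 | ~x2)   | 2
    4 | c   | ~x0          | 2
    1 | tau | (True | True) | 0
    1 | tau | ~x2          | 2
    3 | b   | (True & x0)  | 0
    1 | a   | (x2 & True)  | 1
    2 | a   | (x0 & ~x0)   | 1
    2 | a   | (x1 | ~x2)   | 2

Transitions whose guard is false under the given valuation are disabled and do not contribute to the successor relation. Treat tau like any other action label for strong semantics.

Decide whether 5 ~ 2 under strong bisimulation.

Answer: BISIMILAR

Trace:
Refine partition for ~:
  round 0: {{0,1,2,3,4,5}}
  round 1: {{0,1},{2,5},{3},{4}}
  round 2: {{0},{1},{2,5},{3},{4}}
5 equivalence class(es) (converged in 3)
class of 5: {2,5}; class of 2: {2,5}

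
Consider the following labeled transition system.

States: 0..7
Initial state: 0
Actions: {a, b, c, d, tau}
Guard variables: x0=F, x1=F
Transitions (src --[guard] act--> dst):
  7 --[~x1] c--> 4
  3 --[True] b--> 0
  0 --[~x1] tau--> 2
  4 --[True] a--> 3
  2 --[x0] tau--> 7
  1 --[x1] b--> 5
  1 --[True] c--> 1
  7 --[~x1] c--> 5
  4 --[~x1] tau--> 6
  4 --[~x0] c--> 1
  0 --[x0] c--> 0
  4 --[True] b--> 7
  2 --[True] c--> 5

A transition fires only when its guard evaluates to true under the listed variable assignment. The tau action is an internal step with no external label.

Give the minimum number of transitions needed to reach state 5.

Answer: 2

Working:
Breadth-first toward 5:
  Layer 0: {0}
  Layer 1: {2}
  Layer 2: {5}
depth(5)=2, e.g. tau·c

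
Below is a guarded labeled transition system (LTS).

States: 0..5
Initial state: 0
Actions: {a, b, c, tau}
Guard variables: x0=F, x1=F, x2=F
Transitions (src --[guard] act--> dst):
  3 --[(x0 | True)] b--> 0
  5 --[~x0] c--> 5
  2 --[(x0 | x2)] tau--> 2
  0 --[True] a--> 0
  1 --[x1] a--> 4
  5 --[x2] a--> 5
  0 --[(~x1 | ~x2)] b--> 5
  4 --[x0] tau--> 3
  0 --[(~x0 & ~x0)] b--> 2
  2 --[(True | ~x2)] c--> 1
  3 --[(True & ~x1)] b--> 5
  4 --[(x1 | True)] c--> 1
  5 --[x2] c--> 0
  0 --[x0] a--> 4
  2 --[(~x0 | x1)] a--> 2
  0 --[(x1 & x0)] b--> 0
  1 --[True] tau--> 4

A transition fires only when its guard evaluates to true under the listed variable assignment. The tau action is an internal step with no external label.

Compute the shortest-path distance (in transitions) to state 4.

Answer: 3

Analysis:
BFS to 4:
  depth 0: {0}
  depth 1: {2,5}
  depth 2: {1}
  depth 3: {4}
depth(4)=3, e.g. b·c·tau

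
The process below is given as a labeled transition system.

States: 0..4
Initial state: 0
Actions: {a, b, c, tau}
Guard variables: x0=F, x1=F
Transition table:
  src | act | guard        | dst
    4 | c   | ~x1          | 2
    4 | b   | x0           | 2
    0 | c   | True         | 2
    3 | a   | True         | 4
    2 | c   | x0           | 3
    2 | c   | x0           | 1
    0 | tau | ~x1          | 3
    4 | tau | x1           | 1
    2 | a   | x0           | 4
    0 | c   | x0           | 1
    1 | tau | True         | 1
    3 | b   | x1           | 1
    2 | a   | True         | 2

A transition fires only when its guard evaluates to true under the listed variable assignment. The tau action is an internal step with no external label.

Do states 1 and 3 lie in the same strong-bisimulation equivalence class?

Answer: NOT BISIMILAR

Trace:
Bisimulation quotient by refinement:
  π0 = {{0,1,2,3,4}}
  π1 = {{0},{1},{2,3},{4}}
  π2 = {{0},{1},{2},{3},{4}}
Fixed point at round 3; 5 class(es).
1∈{1}, 3∈{3}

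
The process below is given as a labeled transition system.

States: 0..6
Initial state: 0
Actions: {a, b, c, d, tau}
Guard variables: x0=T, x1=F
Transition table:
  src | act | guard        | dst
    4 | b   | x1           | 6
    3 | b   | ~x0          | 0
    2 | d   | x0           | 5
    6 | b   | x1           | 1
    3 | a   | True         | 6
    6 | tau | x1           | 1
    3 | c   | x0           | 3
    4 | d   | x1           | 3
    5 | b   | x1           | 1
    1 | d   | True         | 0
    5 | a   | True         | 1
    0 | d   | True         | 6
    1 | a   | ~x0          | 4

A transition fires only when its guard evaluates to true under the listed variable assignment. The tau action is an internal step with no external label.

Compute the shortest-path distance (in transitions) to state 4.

Breadth-first toward 4:
  Layer 0: {0}
  Layer 1: {6}
4 never appears.

Answer: UNREACHABLE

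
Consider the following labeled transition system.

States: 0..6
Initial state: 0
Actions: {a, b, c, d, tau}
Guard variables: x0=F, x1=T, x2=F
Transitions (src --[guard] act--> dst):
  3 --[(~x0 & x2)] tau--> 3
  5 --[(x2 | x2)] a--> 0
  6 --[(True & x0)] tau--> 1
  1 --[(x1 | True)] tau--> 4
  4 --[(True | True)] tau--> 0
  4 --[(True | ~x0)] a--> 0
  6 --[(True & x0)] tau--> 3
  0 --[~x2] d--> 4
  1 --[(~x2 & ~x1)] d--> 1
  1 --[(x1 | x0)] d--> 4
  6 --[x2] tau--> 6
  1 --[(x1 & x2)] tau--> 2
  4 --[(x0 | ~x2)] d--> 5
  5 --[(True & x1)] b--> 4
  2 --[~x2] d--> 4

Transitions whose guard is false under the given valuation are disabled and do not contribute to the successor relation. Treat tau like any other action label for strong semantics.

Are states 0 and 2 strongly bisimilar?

Answer: BISIMILAR

Trace:
Bisimulation quotient by refinement:
  P[0] = {{0,1,2,3,4,5,6}}
  P[1] = {{0,2},{1},{3,6},{4},{5}}
5 equivalence class(es) (converged in 2)
0∈{0,2}, 2∈{0,2}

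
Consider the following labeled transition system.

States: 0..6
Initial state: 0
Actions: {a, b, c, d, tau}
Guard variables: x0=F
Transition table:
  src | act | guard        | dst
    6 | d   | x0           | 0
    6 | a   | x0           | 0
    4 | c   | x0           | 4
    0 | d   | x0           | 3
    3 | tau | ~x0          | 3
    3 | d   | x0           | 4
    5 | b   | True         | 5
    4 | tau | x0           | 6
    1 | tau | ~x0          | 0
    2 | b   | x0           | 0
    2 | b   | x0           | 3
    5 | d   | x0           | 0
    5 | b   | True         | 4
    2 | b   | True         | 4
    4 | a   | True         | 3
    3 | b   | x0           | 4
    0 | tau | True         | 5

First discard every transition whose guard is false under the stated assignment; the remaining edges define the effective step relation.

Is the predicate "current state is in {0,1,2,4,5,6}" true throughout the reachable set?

Answer: INVARIANT VIOLATED at state 3

Working:
Inv-set: {0,1,2,4,5,6}
R = {0,3,4,5}
  0: safe
  3: ✗ unsafe
  4: safe
  5: safe
witness against invariant: tau·b·a → 3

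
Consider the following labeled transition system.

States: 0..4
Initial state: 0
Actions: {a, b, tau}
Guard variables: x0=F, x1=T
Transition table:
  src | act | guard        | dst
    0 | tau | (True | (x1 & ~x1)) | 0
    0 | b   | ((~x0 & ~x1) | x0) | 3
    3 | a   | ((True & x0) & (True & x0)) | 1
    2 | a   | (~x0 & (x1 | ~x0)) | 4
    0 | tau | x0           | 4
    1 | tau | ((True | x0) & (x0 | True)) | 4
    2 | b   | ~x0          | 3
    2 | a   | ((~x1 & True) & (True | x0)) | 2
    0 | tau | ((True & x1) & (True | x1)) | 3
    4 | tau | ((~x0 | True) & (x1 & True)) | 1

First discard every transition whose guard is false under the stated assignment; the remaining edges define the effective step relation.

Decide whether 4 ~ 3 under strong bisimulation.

Compute ~ classes (split until stable):
  P[0] = {{0,1,2,3,4}}
  P[1] = {{0,1,4},{2},{3}}
  P[2] = {{0},{1,4},{2},{3}}
4 equivalence class(es) (converged in 3)
4∈{1,4}, 3∈{3}

Answer: NOT BISIMILAR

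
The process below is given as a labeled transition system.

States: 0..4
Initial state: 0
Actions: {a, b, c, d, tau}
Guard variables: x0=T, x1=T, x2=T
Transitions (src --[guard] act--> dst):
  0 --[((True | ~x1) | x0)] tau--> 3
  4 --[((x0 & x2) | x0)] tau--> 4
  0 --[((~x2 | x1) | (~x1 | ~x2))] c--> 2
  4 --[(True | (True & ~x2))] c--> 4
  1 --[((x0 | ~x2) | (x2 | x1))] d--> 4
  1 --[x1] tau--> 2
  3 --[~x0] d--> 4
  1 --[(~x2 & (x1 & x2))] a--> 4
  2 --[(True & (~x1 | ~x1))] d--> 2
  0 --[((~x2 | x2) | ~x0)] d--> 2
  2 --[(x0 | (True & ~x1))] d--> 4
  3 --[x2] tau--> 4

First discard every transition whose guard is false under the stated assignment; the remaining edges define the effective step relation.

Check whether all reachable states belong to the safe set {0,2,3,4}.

Safe = {0,2,3,4}
Reach set: {0,2,3,4}
  0: ok
  2: ok
  3: ok
  4: ok

Answer: INVARIANT HOLDS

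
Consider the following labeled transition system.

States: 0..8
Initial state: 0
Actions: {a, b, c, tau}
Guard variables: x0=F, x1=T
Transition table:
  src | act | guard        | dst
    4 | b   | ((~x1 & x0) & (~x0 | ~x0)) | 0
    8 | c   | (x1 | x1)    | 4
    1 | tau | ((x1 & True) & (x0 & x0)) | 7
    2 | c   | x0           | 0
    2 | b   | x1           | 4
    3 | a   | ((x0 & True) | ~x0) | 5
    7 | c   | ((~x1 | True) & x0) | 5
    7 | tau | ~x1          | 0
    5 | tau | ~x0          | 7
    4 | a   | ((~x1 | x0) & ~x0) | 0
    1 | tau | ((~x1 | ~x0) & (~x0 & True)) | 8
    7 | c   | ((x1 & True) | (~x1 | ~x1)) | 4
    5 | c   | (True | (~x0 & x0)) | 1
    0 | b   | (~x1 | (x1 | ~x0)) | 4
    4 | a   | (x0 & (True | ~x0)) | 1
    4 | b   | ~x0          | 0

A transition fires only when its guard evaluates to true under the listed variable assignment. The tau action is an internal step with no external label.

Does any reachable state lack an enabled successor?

Answer: DEADLOCK-FREE

Working:
R = {0,4}
  0: b→4  [1 exit(s)]
  4: b→0  [1 exit(s)]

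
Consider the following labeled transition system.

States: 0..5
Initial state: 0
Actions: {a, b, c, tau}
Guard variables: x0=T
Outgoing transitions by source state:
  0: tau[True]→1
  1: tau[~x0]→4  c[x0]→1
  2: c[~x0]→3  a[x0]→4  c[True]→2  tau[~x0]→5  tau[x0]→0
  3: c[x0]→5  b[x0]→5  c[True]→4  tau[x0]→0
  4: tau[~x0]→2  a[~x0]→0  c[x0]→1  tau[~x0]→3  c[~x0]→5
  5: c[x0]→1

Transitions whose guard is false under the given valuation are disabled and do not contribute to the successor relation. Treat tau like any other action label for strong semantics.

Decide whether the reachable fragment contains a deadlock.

Answer: DEADLOCK-FREE

Trace:
Reachable = {0,1}
  0: tau→1  [1 out]
  1: c→1  [1 out]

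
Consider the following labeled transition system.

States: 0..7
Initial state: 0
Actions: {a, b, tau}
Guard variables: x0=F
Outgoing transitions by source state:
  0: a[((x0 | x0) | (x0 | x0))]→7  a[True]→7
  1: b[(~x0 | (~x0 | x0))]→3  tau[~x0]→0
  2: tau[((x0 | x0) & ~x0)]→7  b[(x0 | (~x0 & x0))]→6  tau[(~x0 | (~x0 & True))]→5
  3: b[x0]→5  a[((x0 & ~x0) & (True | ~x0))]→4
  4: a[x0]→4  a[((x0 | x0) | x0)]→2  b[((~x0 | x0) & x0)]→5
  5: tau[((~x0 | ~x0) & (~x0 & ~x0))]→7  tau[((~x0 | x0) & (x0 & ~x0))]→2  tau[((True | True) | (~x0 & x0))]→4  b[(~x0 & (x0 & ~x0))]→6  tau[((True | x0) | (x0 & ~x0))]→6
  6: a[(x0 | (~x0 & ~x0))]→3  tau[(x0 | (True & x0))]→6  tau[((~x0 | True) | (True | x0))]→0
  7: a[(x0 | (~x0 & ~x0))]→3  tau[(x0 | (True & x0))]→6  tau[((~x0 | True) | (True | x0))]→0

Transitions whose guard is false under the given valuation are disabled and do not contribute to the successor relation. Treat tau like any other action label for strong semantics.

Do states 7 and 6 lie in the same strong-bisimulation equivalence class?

Answer: BISIMILAR

Analysis:
Compute ~ classes (split until stable):
  π0 = {{0,1,2,3,4,5,6,7}}
  π1 = {{0},{1},{2,5},{3,4},{6,7}}
  π2 = {{0},{1},{2},{3,4},{5},{6,7}}
Fixed point at round 3; 6 class(es).
class of 7: {6,7}; class of 6: {6,7}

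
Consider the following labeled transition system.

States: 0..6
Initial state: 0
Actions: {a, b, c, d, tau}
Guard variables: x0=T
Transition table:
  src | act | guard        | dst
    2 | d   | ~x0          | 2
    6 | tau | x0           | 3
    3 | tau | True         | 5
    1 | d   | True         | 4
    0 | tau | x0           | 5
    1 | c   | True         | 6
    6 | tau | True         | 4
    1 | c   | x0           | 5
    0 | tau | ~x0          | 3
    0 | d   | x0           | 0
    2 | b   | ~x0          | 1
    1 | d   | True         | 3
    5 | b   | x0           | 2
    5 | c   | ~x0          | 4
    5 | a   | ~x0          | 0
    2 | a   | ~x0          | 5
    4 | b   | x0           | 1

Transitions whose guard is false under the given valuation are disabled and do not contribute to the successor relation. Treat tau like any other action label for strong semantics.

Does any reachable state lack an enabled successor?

Reach set: {0,2,5}
  0: d→0  tau→5  [2 exit(s)]
  2: ∅  [STUCK]
  5: b→2  [1 exit(s)]
witness 2: tau·b

Answer: DEADLOCK at state 2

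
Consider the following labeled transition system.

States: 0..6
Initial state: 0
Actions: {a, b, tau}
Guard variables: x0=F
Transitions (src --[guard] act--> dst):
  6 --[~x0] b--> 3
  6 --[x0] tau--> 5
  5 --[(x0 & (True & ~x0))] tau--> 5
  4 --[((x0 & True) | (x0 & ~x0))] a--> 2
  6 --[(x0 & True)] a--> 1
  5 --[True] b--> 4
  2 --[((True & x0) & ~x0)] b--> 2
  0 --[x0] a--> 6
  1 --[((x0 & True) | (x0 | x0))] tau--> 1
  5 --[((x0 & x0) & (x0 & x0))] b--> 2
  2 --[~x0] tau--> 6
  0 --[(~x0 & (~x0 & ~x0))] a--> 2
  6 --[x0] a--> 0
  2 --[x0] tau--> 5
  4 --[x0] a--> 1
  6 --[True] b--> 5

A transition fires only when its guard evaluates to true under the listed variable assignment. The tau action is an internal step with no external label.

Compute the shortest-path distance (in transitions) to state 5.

Breadth-first toward 5:
  depth 0: {0}
  depth 1: {2}
  depth 2: {6}
  depth 3: {3,5}
5 enters at depth 3; path a·tau·b

Answer: 3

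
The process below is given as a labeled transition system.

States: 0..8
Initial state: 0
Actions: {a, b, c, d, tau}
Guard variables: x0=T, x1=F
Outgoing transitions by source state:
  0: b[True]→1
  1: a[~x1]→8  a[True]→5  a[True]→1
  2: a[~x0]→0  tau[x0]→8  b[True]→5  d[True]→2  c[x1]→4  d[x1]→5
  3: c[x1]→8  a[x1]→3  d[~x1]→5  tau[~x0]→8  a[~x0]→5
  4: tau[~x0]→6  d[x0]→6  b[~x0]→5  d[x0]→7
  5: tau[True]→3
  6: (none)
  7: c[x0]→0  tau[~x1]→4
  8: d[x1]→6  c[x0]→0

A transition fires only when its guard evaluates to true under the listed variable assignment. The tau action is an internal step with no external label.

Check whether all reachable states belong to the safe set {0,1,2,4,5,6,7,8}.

Answer: INVARIANT VIOLATED at state 3

Analysis:
Inv-set: {0,1,2,4,5,6,7,8}
R = {0,1,3,5,8}
  0: ✓
  1: ✓
  3: outside
  5: ✓
  8: ✓
witness against invariant: b·a·tau → 3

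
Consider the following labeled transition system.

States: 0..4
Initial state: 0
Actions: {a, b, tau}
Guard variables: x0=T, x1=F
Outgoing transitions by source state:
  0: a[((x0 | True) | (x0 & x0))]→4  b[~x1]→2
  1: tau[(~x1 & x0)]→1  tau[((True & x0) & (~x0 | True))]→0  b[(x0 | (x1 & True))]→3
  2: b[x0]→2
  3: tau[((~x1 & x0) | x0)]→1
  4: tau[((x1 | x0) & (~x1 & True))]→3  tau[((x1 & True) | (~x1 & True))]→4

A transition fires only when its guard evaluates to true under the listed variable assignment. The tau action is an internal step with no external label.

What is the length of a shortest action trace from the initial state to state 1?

BFS to 1:
  depth 0: {0}
  depth 1: {2,4}
  depth 2: {3}
  depth 3: {1}
1 enters at depth 3; path a·tau·tau

Answer: 3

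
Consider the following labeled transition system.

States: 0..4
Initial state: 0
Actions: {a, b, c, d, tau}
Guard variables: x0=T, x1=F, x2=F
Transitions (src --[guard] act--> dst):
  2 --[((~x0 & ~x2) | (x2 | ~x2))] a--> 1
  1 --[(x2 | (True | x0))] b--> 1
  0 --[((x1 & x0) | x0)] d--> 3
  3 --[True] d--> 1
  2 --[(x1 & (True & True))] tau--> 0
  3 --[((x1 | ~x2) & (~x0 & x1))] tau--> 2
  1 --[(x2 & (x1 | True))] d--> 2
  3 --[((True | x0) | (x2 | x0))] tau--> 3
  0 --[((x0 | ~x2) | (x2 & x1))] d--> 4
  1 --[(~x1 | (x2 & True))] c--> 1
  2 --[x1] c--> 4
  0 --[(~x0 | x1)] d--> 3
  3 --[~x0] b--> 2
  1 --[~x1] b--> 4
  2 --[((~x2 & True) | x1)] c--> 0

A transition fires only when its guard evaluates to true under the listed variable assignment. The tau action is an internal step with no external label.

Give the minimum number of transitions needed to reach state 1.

Breadth-first toward 1:
  depth 0: {0}
  depth 1: {3,4}
  depth 2: {1}
depth(1)=2, e.g. d·d

Answer: 2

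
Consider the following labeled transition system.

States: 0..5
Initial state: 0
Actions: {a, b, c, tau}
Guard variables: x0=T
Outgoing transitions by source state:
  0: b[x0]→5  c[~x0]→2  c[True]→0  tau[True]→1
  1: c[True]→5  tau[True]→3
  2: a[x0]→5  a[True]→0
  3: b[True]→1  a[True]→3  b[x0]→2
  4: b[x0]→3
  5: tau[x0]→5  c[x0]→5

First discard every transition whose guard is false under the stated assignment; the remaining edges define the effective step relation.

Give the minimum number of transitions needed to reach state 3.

Answer: 2

Trace:
Breadth-first toward 3:
  Layer 0: {0}
  Layer 1: {1,5}
  Layer 2: {3}
first hit 3 at d=2 via tau·tau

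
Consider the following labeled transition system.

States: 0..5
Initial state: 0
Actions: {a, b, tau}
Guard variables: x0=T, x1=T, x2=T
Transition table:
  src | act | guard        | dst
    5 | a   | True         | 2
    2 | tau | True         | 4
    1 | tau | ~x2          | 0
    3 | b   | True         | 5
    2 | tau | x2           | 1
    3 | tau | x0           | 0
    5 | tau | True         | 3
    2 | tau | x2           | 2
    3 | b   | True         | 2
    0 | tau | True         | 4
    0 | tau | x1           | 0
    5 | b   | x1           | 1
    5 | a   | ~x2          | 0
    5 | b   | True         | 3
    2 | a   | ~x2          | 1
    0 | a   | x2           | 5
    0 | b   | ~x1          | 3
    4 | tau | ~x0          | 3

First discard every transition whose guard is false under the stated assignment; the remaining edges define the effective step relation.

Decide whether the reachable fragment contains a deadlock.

Answer: DEADLOCK at state 1

Working:
Reachable = {0,1,2,3,4,5}
  0: a→5  tau→0  tau→4  [3 out]
  1: ∅  [no exit]
  2: tau→1  tau→2  tau→4  [3 out]
  3: b→2  b→5  tau→0  [3 out]
  4: ∅  [no exit]
  5: a→2  b→1  b→3  tau→3  [4 out]
Path to 1: a·b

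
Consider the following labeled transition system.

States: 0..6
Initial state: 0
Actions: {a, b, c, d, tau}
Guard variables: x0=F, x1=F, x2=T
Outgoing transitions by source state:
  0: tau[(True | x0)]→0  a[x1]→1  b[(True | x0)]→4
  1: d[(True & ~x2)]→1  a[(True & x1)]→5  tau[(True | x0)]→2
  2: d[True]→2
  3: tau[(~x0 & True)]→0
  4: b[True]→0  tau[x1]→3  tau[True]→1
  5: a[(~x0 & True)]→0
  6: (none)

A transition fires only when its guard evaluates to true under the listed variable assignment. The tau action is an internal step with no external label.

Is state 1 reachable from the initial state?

8 transition(s) survive guard evaluation.
Layer 0: {0}
Layer 1: {4}  cumulative {0,4}
Layer 2: {1}  cumulative {0,1,4}
Layer 3: {2}  cumulative {0,1,2,4}
Reachable = {0,1,2,4}
witness 1: b·tau

Answer: REACHABLE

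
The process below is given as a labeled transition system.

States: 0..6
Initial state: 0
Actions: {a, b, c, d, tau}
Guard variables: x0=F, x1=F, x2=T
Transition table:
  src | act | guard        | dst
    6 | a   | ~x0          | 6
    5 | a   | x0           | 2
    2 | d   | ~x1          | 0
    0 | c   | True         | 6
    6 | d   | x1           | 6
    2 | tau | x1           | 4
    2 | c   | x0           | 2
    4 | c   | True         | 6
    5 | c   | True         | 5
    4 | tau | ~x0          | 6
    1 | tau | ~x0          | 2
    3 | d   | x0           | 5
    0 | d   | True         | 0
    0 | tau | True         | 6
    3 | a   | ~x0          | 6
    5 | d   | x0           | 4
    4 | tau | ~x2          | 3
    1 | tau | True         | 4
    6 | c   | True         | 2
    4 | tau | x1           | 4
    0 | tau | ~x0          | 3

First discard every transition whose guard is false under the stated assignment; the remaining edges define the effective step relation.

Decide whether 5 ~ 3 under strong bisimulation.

Answer: NOT BISIMILAR

Analysis:
Refine partition for ~:
  round 0: {{0,1,2,3,4,5,6}}
  round 1: {{0},{1},{2},{3},{4},{5},{6}}
7 equivalence class(es) (converged in 2)
[5]={5}  [3]={3}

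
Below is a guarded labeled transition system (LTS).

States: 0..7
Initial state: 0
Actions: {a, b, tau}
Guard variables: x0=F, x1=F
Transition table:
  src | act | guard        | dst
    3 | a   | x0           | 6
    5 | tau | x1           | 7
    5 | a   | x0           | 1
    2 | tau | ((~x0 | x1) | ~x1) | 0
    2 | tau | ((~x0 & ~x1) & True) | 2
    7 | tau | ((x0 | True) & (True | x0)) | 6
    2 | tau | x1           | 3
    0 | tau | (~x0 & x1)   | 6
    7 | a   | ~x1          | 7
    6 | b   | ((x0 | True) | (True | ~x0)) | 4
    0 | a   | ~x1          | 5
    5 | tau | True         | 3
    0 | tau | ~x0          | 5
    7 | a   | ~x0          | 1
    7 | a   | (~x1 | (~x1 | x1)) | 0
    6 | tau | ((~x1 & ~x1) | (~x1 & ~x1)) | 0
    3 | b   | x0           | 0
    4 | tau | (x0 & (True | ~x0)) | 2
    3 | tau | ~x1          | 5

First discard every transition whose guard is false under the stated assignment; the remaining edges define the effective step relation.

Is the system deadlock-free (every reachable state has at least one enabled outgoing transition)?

Answer: DEADLOCK-FREE

Working:
Reachable = {0,3,5}
  0: a→5  tau→5  [2 exit(s)]
  3: tau→5  [1 exit(s)]
  5: tau→3  [1 exit(s)]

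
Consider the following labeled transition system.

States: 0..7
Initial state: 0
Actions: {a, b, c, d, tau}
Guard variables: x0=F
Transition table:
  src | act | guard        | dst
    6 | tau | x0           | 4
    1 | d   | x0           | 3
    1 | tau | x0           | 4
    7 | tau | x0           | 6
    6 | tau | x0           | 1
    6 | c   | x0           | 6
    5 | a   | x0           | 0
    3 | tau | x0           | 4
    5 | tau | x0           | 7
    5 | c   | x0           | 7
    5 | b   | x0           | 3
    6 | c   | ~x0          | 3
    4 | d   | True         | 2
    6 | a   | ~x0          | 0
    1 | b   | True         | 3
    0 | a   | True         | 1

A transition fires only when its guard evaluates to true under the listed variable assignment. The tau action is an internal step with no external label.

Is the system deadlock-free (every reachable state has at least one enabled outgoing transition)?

Answer: DEADLOCK at state 3

Trace:
R = {0,1,3}
  0: a→1  [1 exit(s)]
  1: b→3  [1 exit(s)]
  3: ∅  [no exit]
witness 3: a·b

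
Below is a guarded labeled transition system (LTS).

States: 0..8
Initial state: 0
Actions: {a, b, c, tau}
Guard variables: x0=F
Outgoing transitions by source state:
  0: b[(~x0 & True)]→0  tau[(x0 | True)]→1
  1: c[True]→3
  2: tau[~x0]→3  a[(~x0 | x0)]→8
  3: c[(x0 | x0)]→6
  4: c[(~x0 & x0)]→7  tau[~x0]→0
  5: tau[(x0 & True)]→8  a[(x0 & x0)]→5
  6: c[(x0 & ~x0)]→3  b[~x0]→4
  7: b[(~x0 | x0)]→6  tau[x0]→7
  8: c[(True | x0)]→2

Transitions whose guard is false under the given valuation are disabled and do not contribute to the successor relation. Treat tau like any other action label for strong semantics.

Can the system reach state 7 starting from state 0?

Answer: UNREACHABLE

Analysis:
Guard filter leaves 9 enabled edge(s).
depth 0: {0}
depth 1: {1}  total {0,1}
depth 2: {3}  total {0,1,3}
Reachable = {0,1,3}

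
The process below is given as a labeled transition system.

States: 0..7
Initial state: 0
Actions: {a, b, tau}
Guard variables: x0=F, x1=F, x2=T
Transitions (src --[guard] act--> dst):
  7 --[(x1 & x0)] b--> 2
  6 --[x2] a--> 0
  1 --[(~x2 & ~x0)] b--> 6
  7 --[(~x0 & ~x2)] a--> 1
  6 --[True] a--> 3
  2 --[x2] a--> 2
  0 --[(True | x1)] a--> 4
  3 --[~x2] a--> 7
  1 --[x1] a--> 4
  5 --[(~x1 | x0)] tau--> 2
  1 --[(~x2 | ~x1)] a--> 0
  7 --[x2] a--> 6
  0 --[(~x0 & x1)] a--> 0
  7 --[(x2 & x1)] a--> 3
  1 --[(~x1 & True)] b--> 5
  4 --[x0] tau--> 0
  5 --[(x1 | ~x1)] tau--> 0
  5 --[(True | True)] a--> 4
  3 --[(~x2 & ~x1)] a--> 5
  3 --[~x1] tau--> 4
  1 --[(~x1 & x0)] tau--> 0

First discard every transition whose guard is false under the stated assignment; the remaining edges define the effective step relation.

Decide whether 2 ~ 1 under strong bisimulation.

Answer: NOT BISIMILAR

Working:
Bisimulation quotient by refinement:
  P[0] = {{0,1,2,3,4,5,6,7}}
  P[1] = {{0,2,6,7},{1},{3},{4},{5}}
  P[2] = {{0},{1},{2,7},{3},{4},{5},{6}}
  P[3] = {{0},{1},{2},{3},{4},{5},{6},{7}}
Fixed point at round 4; 8 class(es).
[2]={2}  [1]={1}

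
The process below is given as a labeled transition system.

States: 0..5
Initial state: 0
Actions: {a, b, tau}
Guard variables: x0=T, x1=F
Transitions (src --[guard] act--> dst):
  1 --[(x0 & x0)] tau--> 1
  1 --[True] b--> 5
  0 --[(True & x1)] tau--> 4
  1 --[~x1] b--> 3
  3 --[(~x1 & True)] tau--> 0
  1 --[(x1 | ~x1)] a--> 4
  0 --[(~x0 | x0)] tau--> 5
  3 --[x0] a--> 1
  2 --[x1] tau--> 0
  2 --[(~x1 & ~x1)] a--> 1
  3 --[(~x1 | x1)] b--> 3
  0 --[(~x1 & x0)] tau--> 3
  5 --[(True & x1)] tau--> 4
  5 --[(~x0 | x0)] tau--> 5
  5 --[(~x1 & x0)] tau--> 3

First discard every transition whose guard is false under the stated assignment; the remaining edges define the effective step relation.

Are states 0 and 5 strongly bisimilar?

Compute ~ classes (split until stable):
  round 0: {{0,1,2,3,4,5}}
  round 1: {{0,5},{1,3},{2},{4}}
  round 2: {{0,5},{1},{2},{3},{4}}
stable after 3 split(s): 5 block(s)
[0]={0,5}  [5]={0,5}

Answer: BISIMILAR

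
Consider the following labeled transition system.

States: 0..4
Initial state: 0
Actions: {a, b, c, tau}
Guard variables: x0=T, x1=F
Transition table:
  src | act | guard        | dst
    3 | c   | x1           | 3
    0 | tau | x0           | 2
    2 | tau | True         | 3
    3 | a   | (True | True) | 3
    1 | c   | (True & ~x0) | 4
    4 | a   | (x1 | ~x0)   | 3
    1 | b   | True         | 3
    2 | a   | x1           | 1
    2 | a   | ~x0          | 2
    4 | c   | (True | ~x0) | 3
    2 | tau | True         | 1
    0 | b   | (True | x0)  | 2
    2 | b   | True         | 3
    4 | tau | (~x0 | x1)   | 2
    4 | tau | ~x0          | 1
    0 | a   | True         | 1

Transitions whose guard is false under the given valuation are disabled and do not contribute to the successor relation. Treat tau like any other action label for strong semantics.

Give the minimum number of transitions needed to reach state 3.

Answer: 2

Working:
Breadth-first toward 3:
  depth 0: {0}
  depth 1: {1,2}
  depth 2: {3}
depth(3)=2, e.g. a·b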